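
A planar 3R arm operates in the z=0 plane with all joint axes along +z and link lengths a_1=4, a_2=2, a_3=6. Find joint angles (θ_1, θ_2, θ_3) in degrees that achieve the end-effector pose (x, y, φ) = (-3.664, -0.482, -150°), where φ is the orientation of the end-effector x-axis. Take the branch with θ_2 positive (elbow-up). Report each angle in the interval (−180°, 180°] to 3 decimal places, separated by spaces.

30.004 134.992 45.004

wrist centre = target − a_3·(cos φ, sin φ) = (1.5322, 2.5180)
cos θ_2 = (8.6878−4²−2²)/(2·4·2) = -0.7070; θ_2 = 134.9923° (elbow-up)
β = atan2(2.5180,1.5322) = 58.6803°; ψ = atan2(1.4144,2.5860) = 28.6765°
θ_1 = β − ψ = 30.0038°
θ_3 = φ − θ_1 − θ_2 = 45.0039° (wrapped to (-180°,180°])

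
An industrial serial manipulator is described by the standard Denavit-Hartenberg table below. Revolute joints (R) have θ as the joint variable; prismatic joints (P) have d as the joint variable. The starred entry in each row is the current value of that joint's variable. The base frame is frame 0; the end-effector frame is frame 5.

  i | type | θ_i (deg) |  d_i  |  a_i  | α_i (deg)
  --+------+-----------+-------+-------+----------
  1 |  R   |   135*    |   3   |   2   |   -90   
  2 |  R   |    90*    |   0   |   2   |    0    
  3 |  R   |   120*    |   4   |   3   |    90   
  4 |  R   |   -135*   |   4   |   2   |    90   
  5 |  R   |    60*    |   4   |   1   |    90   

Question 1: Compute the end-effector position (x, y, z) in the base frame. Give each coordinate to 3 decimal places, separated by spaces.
after link 1: o_1 = (-1.4142, 1.4142, 3.0000)
after link 2: o_2 = (-1.4142, 1.4142, 1.0000)
after link 3: o_3 = (-2.4055, -3.2513, 2.5000)
after link 4: o_4 = (-0.8573, -2.7995, -1.6712)
after link 5: o_5 = (-4.2497, -2.9071, -4.0122)

-4.250 -2.907 -4.012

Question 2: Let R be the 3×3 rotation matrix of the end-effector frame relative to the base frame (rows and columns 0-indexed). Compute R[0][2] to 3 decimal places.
End-effector z-axis (col 2 of R) = (-0.1188,0.9848,0.1268)
R[0][2] = -0.1188

-0.119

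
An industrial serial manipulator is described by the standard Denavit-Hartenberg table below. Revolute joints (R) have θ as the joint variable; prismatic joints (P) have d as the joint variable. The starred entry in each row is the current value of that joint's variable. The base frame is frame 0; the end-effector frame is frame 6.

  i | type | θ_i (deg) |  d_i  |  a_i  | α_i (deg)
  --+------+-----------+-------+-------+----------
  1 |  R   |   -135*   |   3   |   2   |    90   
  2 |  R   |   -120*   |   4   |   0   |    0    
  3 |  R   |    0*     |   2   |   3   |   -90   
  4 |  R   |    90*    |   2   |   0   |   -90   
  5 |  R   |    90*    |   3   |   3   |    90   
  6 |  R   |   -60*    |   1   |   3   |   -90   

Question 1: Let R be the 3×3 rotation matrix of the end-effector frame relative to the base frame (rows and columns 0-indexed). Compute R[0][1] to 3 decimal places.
End-effector y-axis (col 1 of R) = (-0.7071,0.7071,0.0000)
R[0][1] = -0.7071

-0.707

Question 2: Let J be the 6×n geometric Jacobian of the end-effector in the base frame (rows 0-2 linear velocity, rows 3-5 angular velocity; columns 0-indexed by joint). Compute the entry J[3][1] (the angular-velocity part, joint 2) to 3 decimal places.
-0.707

axis z_1 = (-0.7071,0.7071,0.0000); lever o_n−o_1 = (-1.0860,5.9850,-1.0000)
cross product → J_v[:, 1] = (-0.7071,-0.7071,-3.4641)
J_ω[:, 1] = z_1
entry J[3][1] = -0.7071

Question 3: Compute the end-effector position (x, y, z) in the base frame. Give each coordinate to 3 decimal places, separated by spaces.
-2.500 4.571 2.000

after link 1: o_1 = (-1.4142, -1.4142, 3.0000)
after link 2: o_2 = (-4.2426, 1.4142, 3.0000)
after link 3: o_3 = (-4.5962, 3.8891, 0.4019)
after link 4: o_4 = (-5.8209, 2.6643, -0.5981)
after link 5: o_5 = (-5.0445, 3.4408, 3.5000)
after link 6: o_6 = (-2.5003, 4.5708, 2.0000)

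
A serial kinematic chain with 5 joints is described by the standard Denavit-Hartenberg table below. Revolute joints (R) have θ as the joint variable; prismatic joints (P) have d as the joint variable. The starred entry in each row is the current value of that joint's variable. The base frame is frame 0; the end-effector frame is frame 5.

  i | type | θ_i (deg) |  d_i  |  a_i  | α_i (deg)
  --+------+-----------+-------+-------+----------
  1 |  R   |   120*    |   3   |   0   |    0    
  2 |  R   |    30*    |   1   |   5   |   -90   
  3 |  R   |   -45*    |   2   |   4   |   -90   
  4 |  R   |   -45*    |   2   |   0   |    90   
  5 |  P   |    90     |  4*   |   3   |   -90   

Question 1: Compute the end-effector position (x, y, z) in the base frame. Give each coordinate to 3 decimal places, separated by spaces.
-10.524 0.500 1.293

after link 1: o_1 = (0.0000, 0.0000, 3.0000)
after link 2: o_2 = (-4.3301, 2.5000, 4.0000)
after link 3: o_3 = (-7.7796, 2.1822, 6.8284)
after link 4: o_4 = (-9.0044, 2.8893, 5.4142)
after link 5: o_5 = (-10.5236, 0.5004, 1.2929)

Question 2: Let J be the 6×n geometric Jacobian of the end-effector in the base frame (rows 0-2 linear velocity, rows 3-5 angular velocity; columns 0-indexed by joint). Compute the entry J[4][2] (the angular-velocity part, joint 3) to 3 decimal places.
axis z_2 = (-0.5000,-0.8660,0.0000); lever o_n−o_2 = (-6.1935,-1.9996,-2.7071)
cross product → J_v[:, 2] = (2.3444,-1.3536,-4.3640)
J_ω[:, 2] = z_2
entry J[4][2] = -0.8660

-0.866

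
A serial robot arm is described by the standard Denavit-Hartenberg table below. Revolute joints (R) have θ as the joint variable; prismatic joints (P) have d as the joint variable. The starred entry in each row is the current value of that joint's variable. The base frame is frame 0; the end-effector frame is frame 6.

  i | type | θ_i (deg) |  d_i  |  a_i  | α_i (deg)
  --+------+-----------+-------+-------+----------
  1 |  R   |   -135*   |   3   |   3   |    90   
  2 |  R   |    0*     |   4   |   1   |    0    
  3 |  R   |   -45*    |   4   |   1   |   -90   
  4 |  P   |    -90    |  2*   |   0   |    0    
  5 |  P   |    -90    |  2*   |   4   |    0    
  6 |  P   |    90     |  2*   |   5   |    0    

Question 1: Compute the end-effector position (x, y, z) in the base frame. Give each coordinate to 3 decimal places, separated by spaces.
-13.521 4.864 9.364

after link 1: o_1 = (-2.1213, -2.1213, 3.0000)
after link 2: o_2 = (-5.6569, -0.0000, 3.0000)
after link 3: o_3 = (-8.9853, 2.3284, 2.2929)
after link 4: o_4 = (-9.9853, 1.3284, 3.7071)
after link 5: o_5 = (-8.9853, 2.3284, 7.9497)
after link 6: o_6 = (-13.5208, 4.8640, 9.3640)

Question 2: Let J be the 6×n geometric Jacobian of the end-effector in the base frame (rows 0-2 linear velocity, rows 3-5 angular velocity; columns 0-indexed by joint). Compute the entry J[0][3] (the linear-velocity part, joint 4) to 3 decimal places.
prismatic axis z_3 = (-0.5000,-0.5000,0.7071)
J_v[:, 3] = z_3; J_ω[:, 3] = (0,0,0)
entry J[0][3] = -0.5000

-0.500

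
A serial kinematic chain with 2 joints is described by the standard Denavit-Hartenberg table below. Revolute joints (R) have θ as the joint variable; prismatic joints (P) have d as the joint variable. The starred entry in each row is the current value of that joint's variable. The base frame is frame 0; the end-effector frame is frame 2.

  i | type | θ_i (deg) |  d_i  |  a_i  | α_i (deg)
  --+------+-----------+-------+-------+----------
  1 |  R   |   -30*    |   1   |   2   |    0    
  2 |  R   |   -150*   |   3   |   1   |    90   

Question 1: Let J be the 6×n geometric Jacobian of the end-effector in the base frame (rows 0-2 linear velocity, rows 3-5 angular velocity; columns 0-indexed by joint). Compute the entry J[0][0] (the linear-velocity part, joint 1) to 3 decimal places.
axis z_0 = ẑ; lever o_n−o_0 = (0.7321,-1.0000,4.0000)
cross product → J_v[:, 0] = (1.0000,0.7321,-0.0000)
J_ω[:, 0] = z_0
entry J[0][0] = 1.0000

1.000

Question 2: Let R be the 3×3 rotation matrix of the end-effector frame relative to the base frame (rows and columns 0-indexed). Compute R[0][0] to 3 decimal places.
End-effector x-axis (col 0 of R) = (-1.0000,0.0000,0.0000)
R[0][0] = -1.0000

-1.000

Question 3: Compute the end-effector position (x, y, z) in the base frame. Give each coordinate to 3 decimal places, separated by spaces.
0.732 -1.000 4.000

after link 1: o_1 = (1.7321, -1.0000, 1.0000)
after link 2: o_2 = (0.7321, -1.0000, 4.0000)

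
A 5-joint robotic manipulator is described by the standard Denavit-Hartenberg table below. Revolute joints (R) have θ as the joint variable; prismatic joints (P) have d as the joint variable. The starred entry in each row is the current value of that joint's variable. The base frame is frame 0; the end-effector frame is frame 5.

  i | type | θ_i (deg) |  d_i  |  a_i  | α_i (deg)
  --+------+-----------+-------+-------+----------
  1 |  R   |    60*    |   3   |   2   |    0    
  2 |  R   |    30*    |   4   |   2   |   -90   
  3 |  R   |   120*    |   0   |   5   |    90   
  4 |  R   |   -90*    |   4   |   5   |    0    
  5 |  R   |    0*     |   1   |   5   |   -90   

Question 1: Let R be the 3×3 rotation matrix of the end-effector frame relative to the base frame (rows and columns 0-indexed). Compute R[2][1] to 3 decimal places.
0.500

End-effector y-axis (col 1 of R) = (-0.0000,-0.8660,0.5000)
R[2][1] = 0.5000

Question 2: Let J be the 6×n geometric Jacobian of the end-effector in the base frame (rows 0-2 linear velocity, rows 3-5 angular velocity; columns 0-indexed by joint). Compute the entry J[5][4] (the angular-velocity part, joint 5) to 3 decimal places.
-0.500

axis z_4 = (0.0000,0.8660,-0.5000); lever o_n−o_4 = (5.0000,0.8660,-0.5000)
cross product → J_v[:, 4] = (-0.0000,-2.5000,-4.3301)
J_ω[:, 4] = z_4
entry J[5][4] = -0.5000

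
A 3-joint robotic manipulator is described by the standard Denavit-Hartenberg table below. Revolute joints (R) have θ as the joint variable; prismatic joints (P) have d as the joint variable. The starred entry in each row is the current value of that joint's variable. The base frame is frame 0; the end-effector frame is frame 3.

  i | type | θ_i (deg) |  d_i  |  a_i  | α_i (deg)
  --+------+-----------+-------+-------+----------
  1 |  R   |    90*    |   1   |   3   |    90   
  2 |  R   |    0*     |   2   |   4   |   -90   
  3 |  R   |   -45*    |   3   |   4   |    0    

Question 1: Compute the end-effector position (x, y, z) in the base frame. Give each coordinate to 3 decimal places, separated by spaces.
4.828 9.828 4.000

after link 1: o_1 = (0.0000, 3.0000, 1.0000)
after link 2: o_2 = (2.0000, 7.0000, 1.0000)
after link 3: o_3 = (4.8284, 9.8284, 4.0000)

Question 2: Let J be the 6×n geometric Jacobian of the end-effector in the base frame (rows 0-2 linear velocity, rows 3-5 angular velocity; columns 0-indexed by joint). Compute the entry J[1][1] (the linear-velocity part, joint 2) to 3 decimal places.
axis z_1 = (1.0000,-0.0000,0.0000); lever o_n−o_1 = (4.8284,6.8284,3.0000)
cross product → J_v[:, 1] = (-0.0000,-3.0000,6.8284)
J_ω[:, 1] = z_1
entry J[1][1] = -3.0000

-3.000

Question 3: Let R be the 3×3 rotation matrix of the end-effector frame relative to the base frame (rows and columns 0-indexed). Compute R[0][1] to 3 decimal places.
End-effector y-axis (col 1 of R) = (-0.7071,0.7071,0.0000)
R[0][1] = -0.7071

-0.707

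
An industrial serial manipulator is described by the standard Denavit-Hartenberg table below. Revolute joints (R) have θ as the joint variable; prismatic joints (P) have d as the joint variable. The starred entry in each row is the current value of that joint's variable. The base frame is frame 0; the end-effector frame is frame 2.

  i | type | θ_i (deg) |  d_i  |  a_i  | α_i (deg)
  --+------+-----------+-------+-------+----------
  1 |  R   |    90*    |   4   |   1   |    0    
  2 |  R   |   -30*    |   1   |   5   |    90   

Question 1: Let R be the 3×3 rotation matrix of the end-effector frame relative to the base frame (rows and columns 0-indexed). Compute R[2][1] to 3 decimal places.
End-effector y-axis (col 1 of R) = (-0.0000,0.0000,1.0000)
R[2][1] = 1.0000

1.000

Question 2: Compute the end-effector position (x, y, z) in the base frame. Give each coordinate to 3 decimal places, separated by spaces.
after link 1: o_1 = (0.0000, 1.0000, 4.0000)
after link 2: o_2 = (2.5000, 5.3301, 5.0000)

2.500 5.330 5.000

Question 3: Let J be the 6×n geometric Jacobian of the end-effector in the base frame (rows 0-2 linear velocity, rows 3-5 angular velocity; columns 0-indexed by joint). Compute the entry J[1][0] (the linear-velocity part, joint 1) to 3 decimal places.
2.500

axis z_0 = ẑ; lever o_n−o_0 = (2.5000,5.3301,5.0000)
cross product → J_v[:, 0] = (-5.3301,2.5000,0.0000)
J_ω[:, 0] = z_0
entry J[1][0] = 2.5000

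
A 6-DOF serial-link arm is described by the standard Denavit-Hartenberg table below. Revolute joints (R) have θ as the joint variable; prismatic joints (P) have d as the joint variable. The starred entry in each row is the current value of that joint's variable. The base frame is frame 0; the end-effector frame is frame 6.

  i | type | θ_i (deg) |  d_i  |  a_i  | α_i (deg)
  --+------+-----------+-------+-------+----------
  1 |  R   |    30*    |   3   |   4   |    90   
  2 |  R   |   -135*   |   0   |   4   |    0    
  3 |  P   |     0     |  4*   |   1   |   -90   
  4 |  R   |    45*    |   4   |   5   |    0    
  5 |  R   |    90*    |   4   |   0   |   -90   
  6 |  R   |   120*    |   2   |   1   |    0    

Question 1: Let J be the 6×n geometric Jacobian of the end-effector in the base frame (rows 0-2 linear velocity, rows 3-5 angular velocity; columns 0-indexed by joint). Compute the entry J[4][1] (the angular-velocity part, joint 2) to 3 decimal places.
-0.866

axis z_1 = (0.5000,-0.8660,0.0000); lever o_n−o_1 = (0.9074,-2.0537,-10.3300)
cross product → J_v[:, 1] = (8.9461,5.1650,-0.2411)
J_ω[:, 1] = z_1
entry J[4][1] = -0.8660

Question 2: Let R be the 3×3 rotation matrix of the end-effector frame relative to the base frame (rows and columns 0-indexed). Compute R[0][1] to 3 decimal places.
0.237

End-effector y-axis (col 1 of R) = (0.2374,-0.5701,-0.7866)
R[0][1] = 0.2374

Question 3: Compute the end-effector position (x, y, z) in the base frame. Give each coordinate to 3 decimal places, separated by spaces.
4.371 -0.054 -7.330

after link 1: o_1 = (3.4641, 2.0000, 3.0000)
after link 2: o_2 = (1.0146, 0.5858, 0.1716)
after link 3: o_3 = (2.4022, -3.2319, -0.5355)
after link 4: o_4 = (0.9189, -0.0058, -5.8640)
after link 5: o_5 = (3.3684, 1.4084, -8.6924)
after link 6: o_6 = (4.3715, -0.0537, -7.3300)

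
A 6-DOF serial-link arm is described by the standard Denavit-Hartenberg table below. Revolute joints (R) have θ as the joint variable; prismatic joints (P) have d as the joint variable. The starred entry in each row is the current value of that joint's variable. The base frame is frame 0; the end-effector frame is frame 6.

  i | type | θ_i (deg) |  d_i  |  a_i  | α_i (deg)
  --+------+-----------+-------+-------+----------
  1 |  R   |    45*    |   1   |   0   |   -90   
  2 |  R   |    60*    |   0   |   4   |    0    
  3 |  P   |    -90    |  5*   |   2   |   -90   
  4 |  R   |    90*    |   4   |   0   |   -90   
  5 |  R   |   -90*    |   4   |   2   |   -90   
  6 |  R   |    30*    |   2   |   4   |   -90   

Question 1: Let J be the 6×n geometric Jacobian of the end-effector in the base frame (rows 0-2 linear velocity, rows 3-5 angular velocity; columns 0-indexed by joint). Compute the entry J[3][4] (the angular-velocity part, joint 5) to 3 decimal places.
axis z_4 = (-0.6124,-0.6124,-0.5000); lever o_n−o_4 = (2.1213,-0.7071,-5.7321)
cross product → J_v[:, 4] = (3.1566,-4.5708,1.7321)
J_ω[:, 4] = z_4
entry J[3][4] = -0.6124

-0.612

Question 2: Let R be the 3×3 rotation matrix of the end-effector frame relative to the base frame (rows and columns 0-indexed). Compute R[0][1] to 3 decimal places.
-0.707

End-effector y-axis (col 1 of R) = (-0.7071,0.7071,0.0000)
R[0][1] = -0.7071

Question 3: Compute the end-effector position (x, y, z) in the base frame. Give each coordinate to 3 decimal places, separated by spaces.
after link 1: o_1 = (0.0000, 0.0000, 1.0000)
after link 2: o_2 = (1.4142, 1.4142, -2.4641)
after link 3: o_3 = (-0.8966, 6.1745, -1.4641)
after link 4: o_4 = (0.5176, 7.5887, -4.9282)
after link 5: o_5 = (-1.2247, 5.8463, -8.6603)
after link 6: o_6 = (2.6390, 6.8816, -10.6603)

2.639 6.882 -10.660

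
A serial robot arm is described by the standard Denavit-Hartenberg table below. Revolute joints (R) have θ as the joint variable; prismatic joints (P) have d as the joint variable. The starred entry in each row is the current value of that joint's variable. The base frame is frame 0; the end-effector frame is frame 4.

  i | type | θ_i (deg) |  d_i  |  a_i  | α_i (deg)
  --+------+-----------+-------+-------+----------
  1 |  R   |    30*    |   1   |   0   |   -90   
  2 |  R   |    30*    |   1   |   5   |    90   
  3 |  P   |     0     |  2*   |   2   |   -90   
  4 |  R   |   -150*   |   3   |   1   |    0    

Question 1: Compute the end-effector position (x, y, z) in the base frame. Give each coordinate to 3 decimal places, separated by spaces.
3.683 6.745 0.098

after link 1: o_1 = (0.0000, 0.0000, 1.0000)
after link 2: o_2 = (3.2500, 3.0311, -1.5000)
after link 3: o_3 = (5.6160, 4.3971, -0.7679)
after link 4: o_4 = (3.6830, 6.7452, 0.0981)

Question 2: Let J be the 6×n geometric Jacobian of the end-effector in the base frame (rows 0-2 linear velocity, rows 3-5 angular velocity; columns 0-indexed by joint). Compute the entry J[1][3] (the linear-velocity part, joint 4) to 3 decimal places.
0.433

axis z_3 = (-0.5000,0.8660,0.0000); lever o_n−o_3 = (-1.9330,2.3481,0.8660)
cross product → J_v[:, 3] = (0.7500,0.4330,0.5000)
J_ω[:, 3] = z_3
entry J[1][3] = 0.4330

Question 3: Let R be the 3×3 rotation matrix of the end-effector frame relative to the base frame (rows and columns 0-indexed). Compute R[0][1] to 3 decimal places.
End-effector y-axis (col 1 of R) = (0.7500,0.4330,0.5000)
R[0][1] = 0.7500

0.750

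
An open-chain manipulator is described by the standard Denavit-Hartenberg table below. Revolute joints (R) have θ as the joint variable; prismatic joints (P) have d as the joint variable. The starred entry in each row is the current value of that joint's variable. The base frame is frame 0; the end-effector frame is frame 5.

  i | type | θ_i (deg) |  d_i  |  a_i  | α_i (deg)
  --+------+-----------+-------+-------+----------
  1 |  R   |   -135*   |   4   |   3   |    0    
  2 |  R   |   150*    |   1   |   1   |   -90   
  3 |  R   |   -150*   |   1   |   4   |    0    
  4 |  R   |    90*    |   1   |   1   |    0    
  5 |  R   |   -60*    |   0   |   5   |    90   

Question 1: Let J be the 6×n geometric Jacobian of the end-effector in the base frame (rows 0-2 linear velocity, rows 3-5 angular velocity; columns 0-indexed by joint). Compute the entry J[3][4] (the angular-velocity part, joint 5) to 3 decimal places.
-0.259

axis z_4 = (-0.2588,0.9659,0.0000); lever o_n−o_4 = (-2.4148,-0.6470,4.3301)
cross product → J_v[:, 4] = (4.1826,1.1207,2.5000)
J_ω[:, 4] = z_4
entry J[3][4] = -0.2588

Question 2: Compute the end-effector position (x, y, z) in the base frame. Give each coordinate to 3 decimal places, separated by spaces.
after link 1: o_1 = (-2.1213, -2.1213, 4.0000)
after link 2: o_2 = (-1.1554, -1.8625, 5.0000)
after link 3: o_3 = (-4.7603, -1.7932, 7.0000)
after link 4: o_4 = (-4.5361, -0.6978, 7.8660)
after link 5: o_5 = (-6.9509, -1.3449, 12.1962)

-6.951 -1.345 12.196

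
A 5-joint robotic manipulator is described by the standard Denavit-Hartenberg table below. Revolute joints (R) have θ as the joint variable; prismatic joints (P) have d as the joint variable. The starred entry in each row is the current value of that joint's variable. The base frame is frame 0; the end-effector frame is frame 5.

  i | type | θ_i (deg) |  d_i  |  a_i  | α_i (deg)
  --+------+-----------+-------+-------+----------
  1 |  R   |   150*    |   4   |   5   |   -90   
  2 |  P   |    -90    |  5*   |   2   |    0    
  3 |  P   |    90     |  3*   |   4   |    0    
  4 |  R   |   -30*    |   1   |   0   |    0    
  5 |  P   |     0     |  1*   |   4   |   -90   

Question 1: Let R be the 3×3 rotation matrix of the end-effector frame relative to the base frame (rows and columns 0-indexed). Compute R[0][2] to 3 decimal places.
End-effector z-axis (col 2 of R) = (-0.4330,0.2500,-0.8660)
R[0][2] = -0.4330

-0.433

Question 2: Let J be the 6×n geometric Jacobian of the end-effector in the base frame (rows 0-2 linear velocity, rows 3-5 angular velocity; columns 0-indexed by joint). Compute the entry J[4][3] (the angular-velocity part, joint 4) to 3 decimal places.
-0.866

axis z_3 = (-0.5000,-0.8660,0.0000); lever o_n−o_3 = (-4.0000,-0.0000,2.0000)
cross product → J_v[:, 3] = (-1.7321,1.0000,-3.4641)
J_ω[:, 3] = z_3
entry J[4][3] = -0.8660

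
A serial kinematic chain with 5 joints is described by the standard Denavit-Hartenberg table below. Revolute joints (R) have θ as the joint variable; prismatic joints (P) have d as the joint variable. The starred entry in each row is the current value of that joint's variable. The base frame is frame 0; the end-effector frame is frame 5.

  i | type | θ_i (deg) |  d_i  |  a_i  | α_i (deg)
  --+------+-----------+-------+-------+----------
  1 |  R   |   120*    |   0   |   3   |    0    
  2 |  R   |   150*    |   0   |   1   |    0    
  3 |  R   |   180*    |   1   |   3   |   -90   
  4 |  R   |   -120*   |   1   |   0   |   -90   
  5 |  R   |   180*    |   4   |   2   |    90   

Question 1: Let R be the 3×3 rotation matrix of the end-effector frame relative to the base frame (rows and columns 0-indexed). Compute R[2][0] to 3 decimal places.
-0.866

End-effector x-axis (col 0 of R) = (0.0000,0.5000,-0.8660)
R[2][0] = -0.8660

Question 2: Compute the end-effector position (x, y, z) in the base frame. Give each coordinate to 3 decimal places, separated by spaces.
-2.500 9.062 1.268

after link 1: o_1 = (-1.5000, 2.5981, 0.0000)
after link 2: o_2 = (-1.5000, 1.5981, 0.0000)
after link 3: o_3 = (-1.5000, 4.5981, 1.0000)
after link 4: o_4 = (-2.5000, 4.5981, 1.0000)
after link 5: o_5 = (-2.5000, 9.0622, 1.2679)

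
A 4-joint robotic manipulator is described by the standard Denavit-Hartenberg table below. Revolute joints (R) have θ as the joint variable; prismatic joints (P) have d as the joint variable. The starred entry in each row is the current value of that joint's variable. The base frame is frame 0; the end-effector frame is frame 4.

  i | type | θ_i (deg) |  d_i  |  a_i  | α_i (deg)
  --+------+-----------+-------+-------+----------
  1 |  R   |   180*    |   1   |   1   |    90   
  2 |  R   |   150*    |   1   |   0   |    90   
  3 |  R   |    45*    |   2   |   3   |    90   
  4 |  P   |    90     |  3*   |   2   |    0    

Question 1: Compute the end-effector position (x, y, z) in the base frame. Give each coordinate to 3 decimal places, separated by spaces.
0.674 1.000 6.585

after link 1: o_1 = (-1.0000, 0.0000, 1.0000)
after link 2: o_2 = (-1.0000, 1.0000, 1.0000)
after link 3: o_3 = (-0.1629, 3.1213, 3.7927)
after link 4: o_4 = (0.6742, 1.0000, 6.5854)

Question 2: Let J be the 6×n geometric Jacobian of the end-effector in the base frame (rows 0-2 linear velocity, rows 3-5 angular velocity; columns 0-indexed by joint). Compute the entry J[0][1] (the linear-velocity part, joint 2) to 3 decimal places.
axis z_1 = (0.0000,1.0000,0.0000); lever o_n−o_1 = (1.6742,1.0000,5.5854)
cross product → J_v[:, 1] = (5.5854,-0.0000,-1.6742)
J_ω[:, 1] = z_1
entry J[0][1] = 5.5854

5.585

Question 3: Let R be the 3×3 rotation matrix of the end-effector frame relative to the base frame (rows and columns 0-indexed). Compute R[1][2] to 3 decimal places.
-0.707

End-effector z-axis (col 2 of R) = (0.6124,-0.7071,0.3536)
R[1][2] = -0.7071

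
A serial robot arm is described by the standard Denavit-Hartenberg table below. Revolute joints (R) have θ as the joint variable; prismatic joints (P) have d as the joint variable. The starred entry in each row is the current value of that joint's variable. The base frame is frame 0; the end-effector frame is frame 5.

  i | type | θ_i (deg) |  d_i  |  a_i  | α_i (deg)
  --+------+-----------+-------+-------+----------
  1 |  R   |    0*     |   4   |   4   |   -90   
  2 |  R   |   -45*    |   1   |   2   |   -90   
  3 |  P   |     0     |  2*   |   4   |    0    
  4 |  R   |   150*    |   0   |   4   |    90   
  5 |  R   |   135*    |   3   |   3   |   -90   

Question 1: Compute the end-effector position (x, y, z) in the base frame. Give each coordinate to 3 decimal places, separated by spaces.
after link 1: o_1 = (4.0000, 0.0000, 4.0000)
after link 2: o_2 = (5.4142, 1.0000, 5.4142)
after link 3: o_3 = (9.6569, 1.0000, 6.8284)
after link 4: o_4 = (7.2074, -1.0000, 4.3789)
after link 5: o_5 = (11.0671, -2.5374, 5.2386)

11.067 -2.537 5.239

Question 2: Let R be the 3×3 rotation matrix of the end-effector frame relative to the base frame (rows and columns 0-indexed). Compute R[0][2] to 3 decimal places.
End-effector z-axis (col 2 of R) = (-0.0670,0.3536,0.9330)
R[0][2] = -0.0670

-0.067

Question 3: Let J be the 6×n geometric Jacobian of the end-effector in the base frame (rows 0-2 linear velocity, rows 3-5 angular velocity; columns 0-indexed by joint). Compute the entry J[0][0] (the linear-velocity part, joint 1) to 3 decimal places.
2.537

axis z_0 = ẑ; lever o_n−o_0 = (11.0671,-2.5374,5.2386)
cross product → J_v[:, 0] = (2.5374,11.0671,-0.0000)
J_ω[:, 0] = z_0
entry J[0][0] = 2.5374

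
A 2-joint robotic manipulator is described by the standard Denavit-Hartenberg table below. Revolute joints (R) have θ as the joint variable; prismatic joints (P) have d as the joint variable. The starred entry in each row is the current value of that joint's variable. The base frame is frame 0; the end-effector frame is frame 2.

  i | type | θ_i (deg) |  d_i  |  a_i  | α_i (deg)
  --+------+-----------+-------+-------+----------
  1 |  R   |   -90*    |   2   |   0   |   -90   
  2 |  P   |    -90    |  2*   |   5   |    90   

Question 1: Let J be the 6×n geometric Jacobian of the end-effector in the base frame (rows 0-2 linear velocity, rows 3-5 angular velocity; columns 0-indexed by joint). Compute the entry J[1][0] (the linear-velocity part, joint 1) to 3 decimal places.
axis z_0 = ẑ; lever o_n−o_0 = (2.0000,-0.0000,7.0000)
cross product → J_v[:, 0] = (0.0000,2.0000,-0.0000)
J_ω[:, 0] = z_0
entry J[1][0] = 2.0000

2.000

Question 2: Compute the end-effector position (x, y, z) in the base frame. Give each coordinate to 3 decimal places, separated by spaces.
after link 1: o_1 = (0.0000, 0.0000, 2.0000)
after link 2: o_2 = (2.0000, -0.0000, 7.0000)

2.000 -0.000 7.000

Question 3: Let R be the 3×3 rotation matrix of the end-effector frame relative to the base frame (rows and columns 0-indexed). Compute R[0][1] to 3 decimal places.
End-effector y-axis (col 1 of R) = (1.0000,0.0000,0.0000)
R[0][1] = 1.0000

1.000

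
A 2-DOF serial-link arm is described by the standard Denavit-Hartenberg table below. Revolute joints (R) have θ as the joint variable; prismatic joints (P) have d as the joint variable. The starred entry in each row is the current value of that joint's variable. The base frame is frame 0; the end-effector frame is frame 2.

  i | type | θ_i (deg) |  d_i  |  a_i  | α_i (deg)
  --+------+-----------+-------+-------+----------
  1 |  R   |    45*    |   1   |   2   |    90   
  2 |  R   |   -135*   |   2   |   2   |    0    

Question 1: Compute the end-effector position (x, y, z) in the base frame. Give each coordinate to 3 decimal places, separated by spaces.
after link 1: o_1 = (1.4142, 1.4142, 1.0000)
after link 2: o_2 = (1.8284, -1.0000, -0.4142)

1.828 -1.000 -0.414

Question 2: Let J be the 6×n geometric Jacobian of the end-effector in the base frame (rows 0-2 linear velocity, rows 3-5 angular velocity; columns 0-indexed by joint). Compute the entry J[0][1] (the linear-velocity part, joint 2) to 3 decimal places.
axis z_1 = (0.7071,-0.7071,0.0000); lever o_n−o_1 = (0.4142,-2.4142,-1.4142)
cross product → J_v[:, 1] = (1.0000,1.0000,-1.4142)
J_ω[:, 1] = z_1
entry J[0][1] = 1.0000

1.000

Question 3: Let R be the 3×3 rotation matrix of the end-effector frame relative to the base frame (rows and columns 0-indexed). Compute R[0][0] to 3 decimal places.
End-effector x-axis (col 0 of R) = (-0.5000,-0.5000,-0.7071)
R[0][0] = -0.5000

-0.500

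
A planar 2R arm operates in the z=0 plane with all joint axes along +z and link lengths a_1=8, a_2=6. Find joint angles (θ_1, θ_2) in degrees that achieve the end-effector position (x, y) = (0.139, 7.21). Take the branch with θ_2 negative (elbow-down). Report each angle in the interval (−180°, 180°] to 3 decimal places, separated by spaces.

134.997 -119.998

cos θ_2 = (52.0034−8²−6²)/(2·8·6) = -0.5000; θ_2 = -119.9976° (elbow-down)
β = atan2(7.2100,0.1390) = 88.8955°; ψ = atan2(-5.1963,5.0002) = -46.1016°
θ_1 = β − ψ = 134.9971°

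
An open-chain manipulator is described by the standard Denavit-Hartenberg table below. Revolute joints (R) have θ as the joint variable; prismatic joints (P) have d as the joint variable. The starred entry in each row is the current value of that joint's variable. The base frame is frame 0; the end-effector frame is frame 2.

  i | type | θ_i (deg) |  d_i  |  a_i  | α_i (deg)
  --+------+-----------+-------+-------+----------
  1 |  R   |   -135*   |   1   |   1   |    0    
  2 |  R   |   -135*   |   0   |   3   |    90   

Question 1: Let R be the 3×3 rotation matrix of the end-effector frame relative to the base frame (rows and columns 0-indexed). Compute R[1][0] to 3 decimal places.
1.000

End-effector x-axis (col 0 of R) = (-0.0000,1.0000,0.0000)
R[1][0] = 1.0000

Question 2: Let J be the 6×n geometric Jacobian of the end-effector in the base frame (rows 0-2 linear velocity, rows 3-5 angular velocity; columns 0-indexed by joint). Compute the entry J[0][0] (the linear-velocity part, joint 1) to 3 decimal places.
-2.293

axis z_0 = ẑ; lever o_n−o_0 = (-0.7071,2.2929,1.0000)
cross product → J_v[:, 0] = (-2.2929,-0.7071,0.0000)
J_ω[:, 0] = z_0
entry J[0][0] = -2.2929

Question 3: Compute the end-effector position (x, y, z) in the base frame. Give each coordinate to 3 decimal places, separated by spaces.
after link 1: o_1 = (-0.7071, -0.7071, 1.0000)
after link 2: o_2 = (-0.7071, 2.2929, 1.0000)

-0.707 2.293 1.000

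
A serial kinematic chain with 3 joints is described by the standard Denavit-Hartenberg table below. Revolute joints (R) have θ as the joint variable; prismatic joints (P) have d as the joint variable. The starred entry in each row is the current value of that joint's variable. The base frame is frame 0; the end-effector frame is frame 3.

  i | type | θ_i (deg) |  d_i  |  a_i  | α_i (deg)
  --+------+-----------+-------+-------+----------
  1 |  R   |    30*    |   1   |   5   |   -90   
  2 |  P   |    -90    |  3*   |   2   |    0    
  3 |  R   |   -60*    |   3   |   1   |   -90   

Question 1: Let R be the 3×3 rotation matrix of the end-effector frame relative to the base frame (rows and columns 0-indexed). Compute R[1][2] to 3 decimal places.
End-effector z-axis (col 2 of R) = (0.4330,0.2500,0.8660)
R[1][2] = 0.2500

0.250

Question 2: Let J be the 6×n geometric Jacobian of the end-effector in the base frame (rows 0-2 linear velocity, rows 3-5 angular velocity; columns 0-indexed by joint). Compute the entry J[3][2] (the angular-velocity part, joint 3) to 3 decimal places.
axis z_2 = (-0.5000,0.8660,0.0000); lever o_n−o_2 = (-2.2500,2.1651,0.5000)
cross product → J_v[:, 2] = (0.4330,0.2500,0.8660)
J_ω[:, 2] = z_2
entry J[3][2] = -0.5000

-0.500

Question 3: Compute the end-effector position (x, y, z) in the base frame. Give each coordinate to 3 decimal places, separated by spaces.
0.580 7.263 3.500

after link 1: o_1 = (4.3301, 2.5000, 1.0000)
after link 2: o_2 = (2.8301, 5.0981, 3.0000)
after link 3: o_3 = (0.5801, 7.2631, 3.5000)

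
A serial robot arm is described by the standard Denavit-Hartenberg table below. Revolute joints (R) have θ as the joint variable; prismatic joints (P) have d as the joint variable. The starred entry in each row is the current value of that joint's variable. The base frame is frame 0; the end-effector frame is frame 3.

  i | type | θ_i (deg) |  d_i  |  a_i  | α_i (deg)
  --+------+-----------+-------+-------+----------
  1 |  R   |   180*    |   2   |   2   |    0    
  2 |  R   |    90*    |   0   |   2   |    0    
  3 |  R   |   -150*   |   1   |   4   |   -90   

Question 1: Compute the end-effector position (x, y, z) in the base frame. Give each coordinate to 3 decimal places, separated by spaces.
-4.000 1.464 3.000

after link 1: o_1 = (-2.0000, 0.0000, 2.0000)
after link 2: o_2 = (-2.0000, -2.0000, 2.0000)
after link 3: o_3 = (-4.0000, 1.4641, 3.0000)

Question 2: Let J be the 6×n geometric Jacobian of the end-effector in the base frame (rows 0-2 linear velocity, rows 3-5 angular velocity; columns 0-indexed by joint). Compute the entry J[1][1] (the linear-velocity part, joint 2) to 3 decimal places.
axis z_1 = (0.0000,0.0000,1.0000); lever o_n−o_1 = (-2.0000,1.4641,1.0000)
cross product → J_v[:, 1] = (-1.4641,-2.0000,0.0000)
J_ω[:, 1] = z_1
entry J[1][1] = -2.0000

-2.000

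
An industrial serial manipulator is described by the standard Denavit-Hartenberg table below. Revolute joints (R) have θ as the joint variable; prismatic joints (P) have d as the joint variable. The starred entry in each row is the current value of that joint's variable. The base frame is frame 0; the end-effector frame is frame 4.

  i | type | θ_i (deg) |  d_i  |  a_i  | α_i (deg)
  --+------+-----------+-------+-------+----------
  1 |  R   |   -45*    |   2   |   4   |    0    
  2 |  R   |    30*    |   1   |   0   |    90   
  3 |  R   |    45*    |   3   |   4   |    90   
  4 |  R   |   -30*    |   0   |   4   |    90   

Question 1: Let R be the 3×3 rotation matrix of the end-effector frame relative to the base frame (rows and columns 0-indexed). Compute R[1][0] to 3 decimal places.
End-effector x-axis (col 0 of R) = (0.7209,0.3245,0.6124)
R[1][0] = 0.3245

0.324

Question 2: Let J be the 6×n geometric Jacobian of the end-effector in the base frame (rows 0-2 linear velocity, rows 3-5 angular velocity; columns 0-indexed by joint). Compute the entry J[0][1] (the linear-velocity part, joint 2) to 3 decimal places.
2.332

axis z_1 = (0.0000,0.0000,1.0000); lever o_n−o_1 = (4.8393,-2.3320,6.2779)
cross product → J_v[:, 1] = (2.3320,4.8393,-0.0000)
J_ω[:, 1] = z_1
entry J[0][1] = 2.3320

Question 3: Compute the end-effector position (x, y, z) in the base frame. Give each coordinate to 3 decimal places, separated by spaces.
7.668 -5.160 8.278

after link 1: o_1 = (2.8284, -2.8284, 2.0000)
after link 2: o_2 = (2.8284, -2.8284, 3.0000)
after link 3: o_3 = (4.7840, -6.4583, 5.8284)
after link 4: o_4 = (7.6677, -5.1604, 8.2779)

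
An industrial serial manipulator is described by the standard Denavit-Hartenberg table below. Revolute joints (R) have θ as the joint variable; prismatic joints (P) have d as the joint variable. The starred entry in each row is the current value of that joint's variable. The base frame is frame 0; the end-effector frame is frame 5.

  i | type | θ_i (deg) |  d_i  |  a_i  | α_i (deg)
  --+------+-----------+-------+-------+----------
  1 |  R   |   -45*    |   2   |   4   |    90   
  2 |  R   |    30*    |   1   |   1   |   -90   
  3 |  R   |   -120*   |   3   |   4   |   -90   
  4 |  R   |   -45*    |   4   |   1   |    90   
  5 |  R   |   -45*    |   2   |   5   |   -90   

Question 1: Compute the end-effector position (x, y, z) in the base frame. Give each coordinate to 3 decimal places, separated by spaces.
after link 1: o_1 = (2.8284, -2.8284, 2.0000)
after link 2: o_2 = (2.7337, -4.1479, 2.5000)
after link 3: o_3 = (-2.0012, -4.3120, 4.0981)
after link 4: o_4 = (-2.1936, -7.8140, 6.2657)
after link 5: o_5 = (-5.1999, -3.6376, 7.8532)

-5.200 -3.638 7.853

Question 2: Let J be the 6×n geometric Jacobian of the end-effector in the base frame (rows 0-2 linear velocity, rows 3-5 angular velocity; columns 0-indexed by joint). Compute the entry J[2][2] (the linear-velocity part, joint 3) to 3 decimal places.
axis z_2 = (-0.3536,0.3536,0.8660); lever o_n−o_2 = (-7.9335,0.5103,5.3532)
cross product → J_v[:, 2] = (1.4507,-4.9780,2.6245)
J_ω[:, 2] = z_2
entry J[2][2] = 2.6245

2.625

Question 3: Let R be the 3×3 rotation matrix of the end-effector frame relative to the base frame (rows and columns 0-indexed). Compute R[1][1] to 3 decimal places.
End-effector y-axis (col 1 of R) = (-0.3995,-0.4665,-0.7891)
R[1][1] = -0.4665

-0.467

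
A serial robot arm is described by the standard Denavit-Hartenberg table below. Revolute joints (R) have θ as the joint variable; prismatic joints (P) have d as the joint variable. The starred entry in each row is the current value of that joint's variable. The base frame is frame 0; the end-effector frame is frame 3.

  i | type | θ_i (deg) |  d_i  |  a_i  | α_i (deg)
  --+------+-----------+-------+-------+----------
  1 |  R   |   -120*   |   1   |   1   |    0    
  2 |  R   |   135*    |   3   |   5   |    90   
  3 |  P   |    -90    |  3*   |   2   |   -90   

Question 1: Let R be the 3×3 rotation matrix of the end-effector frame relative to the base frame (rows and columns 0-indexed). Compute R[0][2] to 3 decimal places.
0.966

End-effector z-axis (col 2 of R) = (0.9659,0.2588,0.0000)
R[0][2] = 0.9659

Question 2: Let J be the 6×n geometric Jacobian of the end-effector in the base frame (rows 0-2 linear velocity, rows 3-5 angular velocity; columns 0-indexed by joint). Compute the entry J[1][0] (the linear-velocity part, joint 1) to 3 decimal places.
axis z_0 = ẑ; lever o_n−o_0 = (5.1061,-2.4697,2.0000)
cross product → J_v[:, 0] = (2.4697,5.1061,-0.0000)
J_ω[:, 0] = z_0
entry J[1][0] = 5.1061

5.106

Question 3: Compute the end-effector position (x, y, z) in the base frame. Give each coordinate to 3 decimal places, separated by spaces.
after link 1: o_1 = (-0.5000, -0.8660, 1.0000)
after link 2: o_2 = (4.3296, 0.4281, 4.0000)
after link 3: o_3 = (5.1061, -2.4697, 2.0000)

5.106 -2.470 2.000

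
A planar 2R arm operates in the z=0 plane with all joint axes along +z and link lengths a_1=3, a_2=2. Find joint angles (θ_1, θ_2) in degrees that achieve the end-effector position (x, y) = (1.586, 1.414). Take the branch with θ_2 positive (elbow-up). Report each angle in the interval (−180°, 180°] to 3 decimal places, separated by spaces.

cos θ_2 = (4.5148−3²−2²)/(2·3·2) = -0.7071; θ_2 = 134.9995° (elbow-up)
β = atan2(1.4140,1.5860) = 41.7186°; ψ = atan2(1.4142,1.5858) = 41.7268°
θ_1 = β − ψ = -0.0082°

-0.008 135.000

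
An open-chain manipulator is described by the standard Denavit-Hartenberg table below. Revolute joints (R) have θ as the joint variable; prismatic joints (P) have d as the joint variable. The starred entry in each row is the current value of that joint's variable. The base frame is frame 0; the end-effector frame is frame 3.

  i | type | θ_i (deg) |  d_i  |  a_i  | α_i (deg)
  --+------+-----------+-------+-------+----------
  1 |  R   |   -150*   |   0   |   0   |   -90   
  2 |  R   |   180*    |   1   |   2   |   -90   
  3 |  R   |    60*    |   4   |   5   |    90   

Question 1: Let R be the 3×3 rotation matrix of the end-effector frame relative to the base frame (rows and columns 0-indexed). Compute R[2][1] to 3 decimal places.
1.000

End-effector y-axis (col 1 of R) = (0.0000,0.0000,1.0000)
R[2][1] = 1.0000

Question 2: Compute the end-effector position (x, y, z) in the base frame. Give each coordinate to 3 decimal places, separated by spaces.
after link 1: o_1 = (0.0000, 0.0000, 0.0000)
after link 2: o_2 = (2.2321, 0.1340, -0.0000)
after link 3: o_3 = (2.2321, 5.1340, 4.0000)

2.232 5.134 4.000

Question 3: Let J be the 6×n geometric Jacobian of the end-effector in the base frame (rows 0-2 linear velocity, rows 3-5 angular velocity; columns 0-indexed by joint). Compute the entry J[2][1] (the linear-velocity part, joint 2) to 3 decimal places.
axis z_1 = (0.5000,-0.8660,0.0000); lever o_n−o_1 = (2.2321,5.1340,4.0000)
cross product → J_v[:, 1] = (-3.4641,-2.0000,4.5000)
J_ω[:, 1] = z_1
entry J[2][1] = 4.5000

4.500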